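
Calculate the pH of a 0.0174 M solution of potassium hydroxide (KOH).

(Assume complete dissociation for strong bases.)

[OH⁻] = 0.0174 M for strong base. pOH = -log[OH⁻] = 1.76, pH = 14 - pOH

pH = 12.24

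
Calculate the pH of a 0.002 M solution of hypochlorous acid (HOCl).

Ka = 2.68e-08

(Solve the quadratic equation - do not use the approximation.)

x² + Ka×x - Ka×C = 0. Using quadratic formula: [H⁺] = 7.3078e-06

pH = 5.14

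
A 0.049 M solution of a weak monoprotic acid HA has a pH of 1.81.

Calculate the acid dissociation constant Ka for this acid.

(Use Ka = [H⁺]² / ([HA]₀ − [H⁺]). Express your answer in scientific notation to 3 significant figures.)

[H⁺] = 10^(−pH) = 10^(−1.81) = 1.549e-02 M. For HA ⇌ H⁺ + A⁻, Ka = [H⁺][A⁻]/[HA] = [H⁺]² / ([HA]₀ − [H⁺]) = (1.549e-02)² / (0.049 − 1.549e-02) = 7.16e-03.

K_a = 7.16e-03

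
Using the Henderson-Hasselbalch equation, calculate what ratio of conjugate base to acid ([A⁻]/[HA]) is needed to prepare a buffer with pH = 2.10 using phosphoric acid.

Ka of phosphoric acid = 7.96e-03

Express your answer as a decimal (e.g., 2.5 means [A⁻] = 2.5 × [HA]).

pKa = -log(7.96e-03) = 2.0991. pH = pKa + log([A⁻]/[HA]), so log([A⁻]/[HA]) = pH − pKa = 2.10 − 2.0991 = 0.0009. [A⁻]/[HA] = 10^(0.0009) = 1.00

[A⁻]/[HA] = 1.00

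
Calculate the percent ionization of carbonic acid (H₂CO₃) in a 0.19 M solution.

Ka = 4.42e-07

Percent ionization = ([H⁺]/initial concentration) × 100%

Using Ka equilibrium: x² + Ka×x - Ka×C = 0. Solving: [H⁺] = 2.8957e-04. Percent = (2.8957e-04/0.19) × 100

Percent ionization = 0.152%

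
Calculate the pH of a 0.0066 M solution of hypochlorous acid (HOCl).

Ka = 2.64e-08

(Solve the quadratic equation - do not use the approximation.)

x² + Ka×x - Ka×C = 0. Using quadratic formula: [H⁺] = 1.3187e-05

pH = 4.88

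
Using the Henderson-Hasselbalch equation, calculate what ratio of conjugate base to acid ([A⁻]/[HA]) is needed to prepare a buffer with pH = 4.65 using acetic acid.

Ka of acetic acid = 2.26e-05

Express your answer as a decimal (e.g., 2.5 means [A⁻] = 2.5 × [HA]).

pKa = -log(2.26e-05) = 4.6459. pH = pKa + log([A⁻]/[HA]), so log([A⁻]/[HA]) = pH − pKa = 4.65 − 4.6459 = 0.0041. [A⁻]/[HA] = 10^(0.0041) = 1.01

[A⁻]/[HA] = 1.01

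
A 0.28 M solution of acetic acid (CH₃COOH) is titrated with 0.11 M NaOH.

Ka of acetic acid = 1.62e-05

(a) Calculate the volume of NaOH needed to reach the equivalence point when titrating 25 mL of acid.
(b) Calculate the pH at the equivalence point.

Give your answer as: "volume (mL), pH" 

moles acid = 0.28 × 25/1000 = 0.007 mol; V_base = moles/0.11 × 1000 = 63.6 mL. At equivalence only the conjugate base is present: [A⁻] = 0.007/0.089 = 7.8974e-02 M. Kb = Kw/Ka = 6.17e-10; [OH⁻] = √(Kb × [A⁻]) = 6.9821e-06; pOH = 5.16; pH = 14 - pOH = 8.84.

V = 63.6 mL, pH = 8.84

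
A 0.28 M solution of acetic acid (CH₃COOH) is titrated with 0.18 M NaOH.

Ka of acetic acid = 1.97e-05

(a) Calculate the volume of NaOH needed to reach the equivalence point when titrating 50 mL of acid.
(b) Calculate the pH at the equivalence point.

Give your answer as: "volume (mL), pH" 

moles acid = 0.28 × 50/1000 = 0.014 mol; V_base = moles/0.18 × 1000 = 77.8 mL. At equivalence only the conjugate base is present: [A⁻] = 0.014/0.128 = 1.0957e-01 M. Kb = Kw/Ka = 5.08e-10; [OH⁻] = √(Kb × [A⁻]) = 7.4577e-06; pOH = 5.13; pH = 14 - pOH = 8.87.

V = 77.8 mL, pH = 8.87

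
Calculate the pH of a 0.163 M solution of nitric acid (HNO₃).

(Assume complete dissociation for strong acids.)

[H⁺] = 0.163 M for strong acid. pH = -log[H⁺] = -log(0.163)

pH = 0.79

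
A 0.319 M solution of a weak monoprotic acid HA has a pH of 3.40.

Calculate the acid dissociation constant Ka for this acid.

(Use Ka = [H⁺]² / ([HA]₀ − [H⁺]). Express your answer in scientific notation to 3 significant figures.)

[H⁺] = 10^(−pH) = 10^(−3.40) = 3.981e-04 M. For HA ⇌ H⁺ + A⁻, Ka = [H⁺][A⁻]/[HA] = [H⁺]² / ([HA]₀ − [H⁺]) = (3.981e-04)² / (0.319 − 3.981e-04) = 4.97e-07.

K_a = 4.97e-07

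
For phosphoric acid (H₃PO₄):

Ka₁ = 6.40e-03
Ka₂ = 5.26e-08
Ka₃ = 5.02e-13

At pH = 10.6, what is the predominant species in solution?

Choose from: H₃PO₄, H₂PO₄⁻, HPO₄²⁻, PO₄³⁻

pKa₁ = 2.19, pKa₂ = 7.28, pKa₃ = 12.30. For a polyprotic acid the predominant species crosses at each pKa: below pKa_n the protonated form dominates, above it the deprotonated form does. At pH = 10.6, the predominant species is HPO₄²⁻.

HPO₄²⁻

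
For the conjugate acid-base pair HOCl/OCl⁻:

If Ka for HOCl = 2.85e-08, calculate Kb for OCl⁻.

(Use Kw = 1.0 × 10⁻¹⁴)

For a conjugate pair Ka × Kb = Kw, so Kb = Kw/Ka = 1.0 × 10⁻¹⁴ / 2.85e-08 = 3.51e-07.

K_b = 3.51e-07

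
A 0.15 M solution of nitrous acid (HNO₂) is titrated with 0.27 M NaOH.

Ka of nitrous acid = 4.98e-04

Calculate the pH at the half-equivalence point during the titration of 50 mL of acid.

At half-equivalence [HA] = [A⁻], so Henderson-Hasselbalch gives pH = pKa = -log(4.98e-04) = 3.30.

pH = pKa = 3.30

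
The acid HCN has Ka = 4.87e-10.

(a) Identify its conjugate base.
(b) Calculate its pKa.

(a) The conjugate base is formed by removing one H⁺ from HCN, giving CN⁻. (b) pKa = -log(Ka) = -log(4.87e-10) = 9.31.

Conjugate base: CN⁻; pK_a = 9.31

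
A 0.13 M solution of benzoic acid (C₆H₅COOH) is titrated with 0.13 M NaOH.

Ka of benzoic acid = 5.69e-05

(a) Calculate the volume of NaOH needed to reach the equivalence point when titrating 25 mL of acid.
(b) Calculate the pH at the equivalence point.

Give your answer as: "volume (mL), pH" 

moles acid = 0.13 × 25/1000 = 0.00325 mol; V_base = moles/0.13 × 1000 = 25.0 mL. At equivalence only the conjugate base is present: [A⁻] = 0.00325/0.050 = 6.5000e-02 M. Kb = Kw/Ka = 1.76e-10; [OH⁻] = √(Kb × [A⁻]) = 3.3799e-06; pOH = 5.47; pH = 14 - pOH = 8.53.

V = 25.0 mL, pH = 8.53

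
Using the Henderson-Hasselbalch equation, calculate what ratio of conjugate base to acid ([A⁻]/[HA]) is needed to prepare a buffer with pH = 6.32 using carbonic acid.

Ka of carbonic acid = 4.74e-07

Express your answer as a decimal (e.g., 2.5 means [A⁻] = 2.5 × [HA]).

pKa = -log(4.74e-07) = 6.3242. pH = pKa + log([A⁻]/[HA]), so log([A⁻]/[HA]) = pH − pKa = 6.32 − 6.3242 = -0.0042. [A⁻]/[HA] = 10^(-0.0042) = 0.990

[A⁻]/[HA] = 0.990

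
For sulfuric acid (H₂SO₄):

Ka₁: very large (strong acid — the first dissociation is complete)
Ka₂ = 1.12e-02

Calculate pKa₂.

pKa₂ = -log(Ka₂) = -log(1.12e-02) = 1.95.

pK_{a2} = 1.95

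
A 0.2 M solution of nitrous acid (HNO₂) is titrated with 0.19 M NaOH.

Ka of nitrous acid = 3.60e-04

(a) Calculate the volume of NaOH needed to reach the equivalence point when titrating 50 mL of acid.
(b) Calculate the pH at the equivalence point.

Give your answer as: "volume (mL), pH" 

moles acid = 0.2 × 50/1000 = 0.01 mol; V_base = moles/0.19 × 1000 = 52.6 mL. At equivalence only the conjugate base is present: [A⁻] = 0.01/0.103 = 9.7436e-02 M. Kb = Kw/Ka = 2.78e-11; [OH⁻] = √(Kb × [A⁻]) = 1.6452e-06; pOH = 5.78; pH = 14 - pOH = 8.22.

V = 52.6 mL, pH = 8.22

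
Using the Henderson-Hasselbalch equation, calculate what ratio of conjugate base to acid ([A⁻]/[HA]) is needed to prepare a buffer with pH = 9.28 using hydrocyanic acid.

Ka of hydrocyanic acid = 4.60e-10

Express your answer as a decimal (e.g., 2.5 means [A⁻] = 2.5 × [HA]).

pKa = -log(4.60e-10) = 9.3372. pH = pKa + log([A⁻]/[HA]), so log([A⁻]/[HA]) = pH − pKa = 9.28 − 9.3372 = -0.0572. [A⁻]/[HA] = 10^(-0.0572) = 0.877

[A⁻]/[HA] = 0.877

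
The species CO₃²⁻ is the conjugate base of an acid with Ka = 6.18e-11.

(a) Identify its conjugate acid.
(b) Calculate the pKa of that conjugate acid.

(a) The conjugate acid is formed by adding one H⁺ to CO₃²⁻, giving HCO₃⁻. (b) pKa = -log(Ka) = -log(6.18e-11) = 10.21.

Conjugate acid: HCO₃⁻; pK_a = 10.21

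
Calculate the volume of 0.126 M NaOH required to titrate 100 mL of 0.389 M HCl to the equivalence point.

At equivalence: moles acid = moles base. moles HCl = 0.389 × 100/1000 = 0.0389 mol. V_base = moles / 0.126 × 1000 = 308.7 mL.

V_{base} = 308.7 mL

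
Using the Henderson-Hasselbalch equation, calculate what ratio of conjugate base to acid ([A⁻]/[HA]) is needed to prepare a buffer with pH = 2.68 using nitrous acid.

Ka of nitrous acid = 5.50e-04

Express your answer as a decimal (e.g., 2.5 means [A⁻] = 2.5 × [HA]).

pKa = -log(5.50e-04) = 3.2596. pH = pKa + log([A⁻]/[HA]), so log([A⁻]/[HA]) = pH − pKa = 2.68 − 3.2596 = -0.5796. [A⁻]/[HA] = 10^(-0.5796) = 0.263

[A⁻]/[HA] = 0.263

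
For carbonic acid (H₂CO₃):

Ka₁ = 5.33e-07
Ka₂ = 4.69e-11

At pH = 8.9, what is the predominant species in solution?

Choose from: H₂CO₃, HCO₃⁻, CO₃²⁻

pKa₁ = 6.27, pKa₂ = 10.33. For a polyprotic acid the predominant species crosses at each pKa: below pKa_n the protonated form dominates, above it the deprotonated form does. At pH = 8.9, the predominant species is HCO₃⁻.

HCO₃⁻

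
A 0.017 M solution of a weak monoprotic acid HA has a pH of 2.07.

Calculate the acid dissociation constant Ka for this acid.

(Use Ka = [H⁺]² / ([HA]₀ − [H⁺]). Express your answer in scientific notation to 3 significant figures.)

[H⁺] = 10^(−pH) = 10^(−2.07) = 8.511e-03 M. For HA ⇌ H⁺ + A⁻, Ka = [H⁺][A⁻]/[HA] = [H⁺]² / ([HA]₀ − [H⁺]) = (8.511e-03)² / (0.017 − 8.511e-03) = 8.53e-03.

K_a = 8.53e-03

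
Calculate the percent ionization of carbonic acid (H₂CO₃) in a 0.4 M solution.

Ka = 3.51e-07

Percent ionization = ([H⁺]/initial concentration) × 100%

Using Ka equilibrium: x² + Ka×x - Ka×C = 0. Solving: [H⁺] = 3.7452e-04. Percent = (3.7452e-04/0.4) × 100

Percent ionization = 0.0936%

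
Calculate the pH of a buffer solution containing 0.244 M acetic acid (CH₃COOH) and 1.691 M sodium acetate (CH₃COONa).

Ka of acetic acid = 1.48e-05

pKa = -log(1.48e-05) = 4.83. pH = pKa + log([A⁻]/[HA]) = 4.83 + log(1.691/0.244)

pH = 5.67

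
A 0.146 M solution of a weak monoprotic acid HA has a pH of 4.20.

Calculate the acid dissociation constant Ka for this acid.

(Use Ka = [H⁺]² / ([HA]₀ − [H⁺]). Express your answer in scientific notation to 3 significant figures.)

[H⁺] = 10^(−pH) = 10^(−4.20) = 6.310e-05 M. For HA ⇌ H⁺ + A⁻, Ka = [H⁺][A⁻]/[HA] = [H⁺]² / ([HA]₀ − [H⁺]) = (6.310e-05)² / (0.146 − 6.310e-05) = 2.73e-08.

K_a = 2.73e-08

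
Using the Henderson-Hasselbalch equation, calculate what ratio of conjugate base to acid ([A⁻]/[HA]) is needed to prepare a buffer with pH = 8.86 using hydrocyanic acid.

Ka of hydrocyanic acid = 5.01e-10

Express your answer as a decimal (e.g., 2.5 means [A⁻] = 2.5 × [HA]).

pKa = -log(5.01e-10) = 9.3002. pH = pKa + log([A⁻]/[HA]), so log([A⁻]/[HA]) = pH − pKa = 8.86 − 9.3002 = -0.4402. [A⁻]/[HA] = 10^(-0.4402) = 0.363

[A⁻]/[HA] = 0.363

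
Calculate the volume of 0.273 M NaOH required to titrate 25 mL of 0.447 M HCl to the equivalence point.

At equivalence: moles acid = moles base. moles HCl = 0.447 × 25/1000 = 0.01118 mol. V_base = moles / 0.273 × 1000 = 40.9 mL.

V_{base} = 40.9 mL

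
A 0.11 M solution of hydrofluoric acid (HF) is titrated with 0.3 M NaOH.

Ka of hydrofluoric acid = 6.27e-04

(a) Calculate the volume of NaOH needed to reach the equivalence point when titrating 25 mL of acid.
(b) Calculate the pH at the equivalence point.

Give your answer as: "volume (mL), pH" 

moles acid = 0.11 × 25/1000 = 0.00275 mol; V_base = moles/0.3 × 1000 = 9.2 mL. At equivalence only the conjugate base is present: [A⁻] = 0.00275/0.034 = 8.0488e-02 M. Kb = Kw/Ka = 1.59e-11; [OH⁻] = √(Kb × [A⁻]) = 1.1330e-06; pOH = 5.95; pH = 14 - pOH = 8.05.

V = 9.2 mL, pH = 8.05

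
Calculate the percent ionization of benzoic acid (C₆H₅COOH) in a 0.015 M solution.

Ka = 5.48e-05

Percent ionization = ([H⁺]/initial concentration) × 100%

Using Ka equilibrium: x² + Ka×x - Ka×C = 0. Solving: [H⁺] = 8.7966e-04. Percent = (8.7966e-04/0.015) × 100

Percent ionization = 5.86%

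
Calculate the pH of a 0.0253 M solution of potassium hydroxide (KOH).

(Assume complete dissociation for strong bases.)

[OH⁻] = 0.0253 M for strong base. pOH = -log[OH⁻] = 1.60, pH = 14 - pOH

pH = 12.40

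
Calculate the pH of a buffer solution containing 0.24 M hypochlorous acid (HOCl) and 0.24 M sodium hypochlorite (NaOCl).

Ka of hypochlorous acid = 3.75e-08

pKa = -log(3.75e-08) = 7.43. pH = pKa + log([A⁻]/[HA]) = 7.43 + log(0.24/0.24)

pH = 7.43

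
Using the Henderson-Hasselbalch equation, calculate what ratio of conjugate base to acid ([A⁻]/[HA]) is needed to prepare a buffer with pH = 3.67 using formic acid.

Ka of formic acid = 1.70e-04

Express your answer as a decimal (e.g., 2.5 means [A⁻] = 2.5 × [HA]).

pKa = -log(1.70e-04) = 3.7696. pH = pKa + log([A⁻]/[HA]), so log([A⁻]/[HA]) = pH − pKa = 3.67 − 3.7696 = -0.0996. [A⁻]/[HA] = 10^(-0.0996) = 0.795

[A⁻]/[HA] = 0.795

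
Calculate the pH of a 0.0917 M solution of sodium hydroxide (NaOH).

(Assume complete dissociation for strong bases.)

[OH⁻] = 0.0917 M for strong base. pOH = -log[OH⁻] = 1.04, pH = 14 - pOH

pH = 12.96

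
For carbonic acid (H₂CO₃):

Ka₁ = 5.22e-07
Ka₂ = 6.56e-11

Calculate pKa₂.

pKa₂ = -log(Ka₂) = -log(6.56e-11) = 10.18.

pK_{a2} = 10.18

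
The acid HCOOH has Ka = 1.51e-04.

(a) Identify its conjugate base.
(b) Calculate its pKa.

(a) The conjugate base is formed by removing one H⁺ from HCOOH, giving HCOO⁻. (b) pKa = -log(Ka) = -log(1.51e-04) = 3.82.

Conjugate base: HCOO⁻; pK_a = 3.82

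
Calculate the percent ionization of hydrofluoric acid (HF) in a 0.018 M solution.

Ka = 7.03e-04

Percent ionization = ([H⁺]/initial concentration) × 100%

Using Ka equilibrium: x² + Ka×x - Ka×C = 0. Solving: [H⁺] = 3.2231e-03. Percent = (3.2231e-03/0.018) × 100

Percent ionization = 17.9%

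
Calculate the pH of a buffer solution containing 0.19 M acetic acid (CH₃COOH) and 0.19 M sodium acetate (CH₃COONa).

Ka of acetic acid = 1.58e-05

pKa = -log(1.58e-05) = 4.80. pH = pKa + log([A⁻]/[HA]) = 4.80 + log(0.19/0.19)

pH = 4.80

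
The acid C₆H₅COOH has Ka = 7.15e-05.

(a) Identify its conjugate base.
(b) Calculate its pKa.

(a) The conjugate base is formed by removing one H⁺ from C₆H₅COOH, giving C₆H₅COO⁻. (b) pKa = -log(Ka) = -log(7.15e-05) = 4.15.

Conjugate base: C₆H₅COO⁻; pK_a = 4.15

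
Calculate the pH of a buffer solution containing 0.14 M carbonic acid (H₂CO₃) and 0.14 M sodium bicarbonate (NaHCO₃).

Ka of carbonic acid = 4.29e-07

pKa = -log(4.29e-07) = 6.37. pH = pKa + log([A⁻]/[HA]) = 6.37 + log(0.14/0.14)

pH = 6.37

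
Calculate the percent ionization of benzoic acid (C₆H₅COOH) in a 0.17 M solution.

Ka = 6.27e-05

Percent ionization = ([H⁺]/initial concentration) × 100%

Using Ka equilibrium: x² + Ka×x - Ka×C = 0. Solving: [H⁺] = 3.2336e-03. Percent = (3.2336e-03/0.17) × 100

Percent ionization = 1.9%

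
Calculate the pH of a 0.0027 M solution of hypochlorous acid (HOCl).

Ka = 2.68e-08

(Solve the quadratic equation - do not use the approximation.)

x² + Ka×x - Ka×C = 0. Using quadratic formula: [H⁺] = 8.4931e-06

pH = 5.07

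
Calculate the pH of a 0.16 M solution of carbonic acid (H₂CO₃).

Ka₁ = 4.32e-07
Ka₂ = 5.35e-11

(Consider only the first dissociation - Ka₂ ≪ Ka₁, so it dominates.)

First dissociation dominates. From Ka₁ = [H⁺][HA⁻]/[H₂A], x² + Ka₁·x − Ka₁·C = 0 with C = 0.16 M and Ka₁ = 4.32e-07. Solving: [H⁺] = (−Ka₁ + √(Ka₁² + 4·Ka₁·C)) / 2 = 2.6269e-04 M. pH = -log(2.6269e-04) = 3.58.

pH = 3.58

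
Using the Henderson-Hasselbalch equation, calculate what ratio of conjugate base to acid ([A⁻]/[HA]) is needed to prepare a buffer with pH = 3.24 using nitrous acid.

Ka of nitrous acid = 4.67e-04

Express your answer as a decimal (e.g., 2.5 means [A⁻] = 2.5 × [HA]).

pKa = -log(4.67e-04) = 3.3307. pH = pKa + log([A⁻]/[HA]), so log([A⁻]/[HA]) = pH − pKa = 3.24 − 3.3307 = -0.0907. [A⁻]/[HA] = 10^(-0.0907) = 0.812

[A⁻]/[HA] = 0.812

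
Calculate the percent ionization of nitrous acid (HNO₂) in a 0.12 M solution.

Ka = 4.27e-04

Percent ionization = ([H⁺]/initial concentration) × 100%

Using Ka equilibrium: x² + Ka×x - Ka×C = 0. Solving: [H⁺] = 6.9479e-03. Percent = (6.9479e-03/0.12) × 100

Percent ionization = 5.79%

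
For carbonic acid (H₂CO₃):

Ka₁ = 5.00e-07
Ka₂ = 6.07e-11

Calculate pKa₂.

pKa₂ = -log(Ka₂) = -log(6.07e-11) = 10.22.

pK_{a2} = 10.22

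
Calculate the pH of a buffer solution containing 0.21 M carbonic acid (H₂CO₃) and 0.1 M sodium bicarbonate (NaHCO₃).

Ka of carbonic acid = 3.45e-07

pKa = -log(3.45e-07) = 6.46. pH = pKa + log([A⁻]/[HA]) = 6.46 + log(0.1/0.21)

pH = 6.14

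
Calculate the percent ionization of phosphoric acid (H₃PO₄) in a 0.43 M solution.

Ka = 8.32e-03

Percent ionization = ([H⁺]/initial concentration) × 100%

Using Ka equilibrium: x² + Ka×x - Ka×C = 0. Solving: [H⁺] = 5.5798e-02. Percent = (5.5798e-02/0.43) × 100

Percent ionization = 13%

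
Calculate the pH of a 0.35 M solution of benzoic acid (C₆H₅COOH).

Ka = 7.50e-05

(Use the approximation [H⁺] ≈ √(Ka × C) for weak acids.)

[H⁺] = √(Ka × C) = √(7.50e-05 × 0.35) = 5.1235e-03. pH = -log(5.1235e-03)

pH = 2.29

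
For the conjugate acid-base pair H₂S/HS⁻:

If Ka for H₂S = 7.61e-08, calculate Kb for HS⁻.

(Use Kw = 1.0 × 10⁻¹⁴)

For a conjugate pair Ka × Kb = Kw, so Kb = Kw/Ka = 1.0 × 10⁻¹⁴ / 7.61e-08 = 1.31e-07.

K_b = 1.31e-07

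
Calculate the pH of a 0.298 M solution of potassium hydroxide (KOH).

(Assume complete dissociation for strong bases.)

[OH⁻] = 0.298 M for strong base. pOH = -log[OH⁻] = 0.53, pH = 14 - pOH

pH = 13.47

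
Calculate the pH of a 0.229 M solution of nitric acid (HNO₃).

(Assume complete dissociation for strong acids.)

[H⁺] = 0.229 M for strong acid. pH = -log[H⁺] = -log(0.229)

pH = 0.64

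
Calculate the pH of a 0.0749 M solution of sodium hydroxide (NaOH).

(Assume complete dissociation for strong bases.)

[OH⁻] = 0.0749 M for strong base. pOH = -log[OH⁻] = 1.13, pH = 14 - pOH

pH = 12.87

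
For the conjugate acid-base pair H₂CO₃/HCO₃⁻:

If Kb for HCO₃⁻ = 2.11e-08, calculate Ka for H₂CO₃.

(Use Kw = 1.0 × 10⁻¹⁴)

For a conjugate pair Ka × Kb = Kw, so Ka = Kw/Kb = 1.0 × 10⁻¹⁴ / 2.11e-08 = 4.74e-07.

K_a = 4.74e-07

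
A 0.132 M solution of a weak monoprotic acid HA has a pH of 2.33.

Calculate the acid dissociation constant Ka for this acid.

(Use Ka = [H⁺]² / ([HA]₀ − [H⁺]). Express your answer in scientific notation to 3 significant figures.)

[H⁺] = 10^(−pH) = 10^(−2.33) = 4.677e-03 M. For HA ⇌ H⁺ + A⁻, Ka = [H⁺][A⁻]/[HA] = [H⁺]² / ([HA]₀ − [H⁺]) = (4.677e-03)² / (0.132 − 4.677e-03) = 1.72e-04.

K_a = 1.72e-04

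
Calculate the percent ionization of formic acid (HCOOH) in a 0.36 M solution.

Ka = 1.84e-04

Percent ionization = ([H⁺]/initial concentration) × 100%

Using Ka equilibrium: x² + Ka×x - Ka×C = 0. Solving: [H⁺] = 8.0473e-03. Percent = (8.0473e-03/0.36) × 100

Percent ionization = 2.24%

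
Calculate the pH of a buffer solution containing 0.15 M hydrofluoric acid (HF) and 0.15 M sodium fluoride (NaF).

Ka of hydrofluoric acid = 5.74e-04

pKa = -log(5.74e-04) = 3.24. pH = pKa + log([A⁻]/[HA]) = 3.24 + log(0.15/0.15)

pH = 3.24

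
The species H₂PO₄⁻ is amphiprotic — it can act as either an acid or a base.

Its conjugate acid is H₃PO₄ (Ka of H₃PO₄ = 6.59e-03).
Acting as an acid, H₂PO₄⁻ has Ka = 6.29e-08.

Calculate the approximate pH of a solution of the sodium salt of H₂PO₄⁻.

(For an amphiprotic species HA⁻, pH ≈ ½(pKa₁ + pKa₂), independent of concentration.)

pKa₁ = -log(6.59e-03) = 2.18; pKa₂ = -log(6.29e-08) = 7.20. For an amphiprotic species, pH ≈ ½(pKa₁ + pKa₂) = ½(2.18 + 7.20) = 4.69.

pH = 4.69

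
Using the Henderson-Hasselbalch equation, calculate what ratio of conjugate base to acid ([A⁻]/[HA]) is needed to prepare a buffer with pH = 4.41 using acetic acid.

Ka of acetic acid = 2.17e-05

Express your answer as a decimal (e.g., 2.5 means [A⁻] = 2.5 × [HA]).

pKa = -log(2.17e-05) = 4.6635. pH = pKa + log([A⁻]/[HA]), so log([A⁻]/[HA]) = pH − pKa = 4.41 − 4.6635 = -0.2535. [A⁻]/[HA] = 10^(-0.2535) = 0.558

[A⁻]/[HA] = 0.558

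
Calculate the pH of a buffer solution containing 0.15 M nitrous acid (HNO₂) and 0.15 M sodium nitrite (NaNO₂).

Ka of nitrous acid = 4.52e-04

pKa = -log(4.52e-04) = 3.34. pH = pKa + log([A⁻]/[HA]) = 3.34 + log(0.15/0.15)

pH = 3.34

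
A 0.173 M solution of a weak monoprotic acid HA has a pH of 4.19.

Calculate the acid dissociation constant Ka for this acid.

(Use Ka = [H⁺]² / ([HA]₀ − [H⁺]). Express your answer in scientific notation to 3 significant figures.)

[H⁺] = 10^(−pH) = 10^(−4.19) = 6.457e-05 M. For HA ⇌ H⁺ + A⁻, Ka = [H⁺][A⁻]/[HA] = [H⁺]² / ([HA]₀ − [H⁺]) = (6.457e-05)² / (0.173 − 6.457e-05) = 2.41e-08.

K_a = 2.41e-08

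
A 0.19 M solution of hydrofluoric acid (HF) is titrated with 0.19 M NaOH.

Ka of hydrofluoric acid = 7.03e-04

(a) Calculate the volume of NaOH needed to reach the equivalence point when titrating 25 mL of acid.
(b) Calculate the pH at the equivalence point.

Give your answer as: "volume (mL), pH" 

moles acid = 0.19 × 25/1000 = 0.00475 mol; V_base = moles/0.19 × 1000 = 25.0 mL. At equivalence only the conjugate base is present: [A⁻] = 0.00475/0.050 = 9.5000e-02 M. Kb = Kw/Ka = 1.42e-11; [OH⁻] = √(Kb × [A⁻]) = 1.1625e-06; pOH = 5.93; pH = 14 - pOH = 8.07.

V = 25.0 mL, pH = 8.07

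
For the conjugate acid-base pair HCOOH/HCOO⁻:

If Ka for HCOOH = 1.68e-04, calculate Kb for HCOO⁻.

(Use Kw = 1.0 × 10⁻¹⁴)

For a conjugate pair Ka × Kb = Kw, so Kb = Kw/Ka = 1.0 × 10⁻¹⁴ / 1.68e-04 = 5.95e-11.

K_b = 5.95e-11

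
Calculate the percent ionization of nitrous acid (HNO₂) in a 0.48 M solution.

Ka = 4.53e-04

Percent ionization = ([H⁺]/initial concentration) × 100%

Using Ka equilibrium: x² + Ka×x - Ka×C = 0. Solving: [H⁺] = 1.4521e-02. Percent = (1.4521e-02/0.48) × 100

Percent ionization = 3.03%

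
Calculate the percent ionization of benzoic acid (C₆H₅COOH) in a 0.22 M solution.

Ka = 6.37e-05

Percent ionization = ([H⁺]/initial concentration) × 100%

Using Ka equilibrium: x² + Ka×x - Ka×C = 0. Solving: [H⁺] = 3.7118e-03. Percent = (3.7118e-03/0.22) × 100

Percent ionization = 1.69%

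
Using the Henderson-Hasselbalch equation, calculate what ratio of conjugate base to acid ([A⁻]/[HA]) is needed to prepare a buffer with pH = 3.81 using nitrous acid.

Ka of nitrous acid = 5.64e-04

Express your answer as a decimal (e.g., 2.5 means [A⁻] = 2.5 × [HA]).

pKa = -log(5.64e-04) = 3.2487. pH = pKa + log([A⁻]/[HA]), so log([A⁻]/[HA]) = pH − pKa = 3.81 − 3.2487 = 0.5613. [A⁻]/[HA] = 10^(0.5613) = 3.64

[A⁻]/[HA] = 3.64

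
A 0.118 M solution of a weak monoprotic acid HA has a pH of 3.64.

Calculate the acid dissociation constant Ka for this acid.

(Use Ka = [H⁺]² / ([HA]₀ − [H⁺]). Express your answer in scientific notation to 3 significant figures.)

[H⁺] = 10^(−pH) = 10^(−3.64) = 2.291e-04 M. For HA ⇌ H⁺ + A⁻, Ka = [H⁺][A⁻]/[HA] = [H⁺]² / ([HA]₀ − [H⁺]) = (2.291e-04)² / (0.118 − 2.291e-04) = 4.46e-07.

K_a = 4.46e-07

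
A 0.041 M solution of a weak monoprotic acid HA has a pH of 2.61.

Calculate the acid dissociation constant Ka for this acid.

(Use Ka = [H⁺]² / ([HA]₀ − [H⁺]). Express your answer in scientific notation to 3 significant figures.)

[H⁺] = 10^(−pH) = 10^(−2.61) = 2.455e-03 M. For HA ⇌ H⁺ + A⁻, Ka = [H⁺][A⁻]/[HA] = [H⁺]² / ([HA]₀ − [H⁺]) = (2.455e-03)² / (0.041 − 2.455e-03) = 1.56e-04.

K_a = 1.56e-04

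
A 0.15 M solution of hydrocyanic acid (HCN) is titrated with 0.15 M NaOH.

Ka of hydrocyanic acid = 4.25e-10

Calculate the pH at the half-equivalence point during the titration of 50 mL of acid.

At half-equivalence [HA] = [A⁻], so Henderson-Hasselbalch gives pH = pKa = -log(4.25e-10) = 9.37.

pH = pKa = 9.37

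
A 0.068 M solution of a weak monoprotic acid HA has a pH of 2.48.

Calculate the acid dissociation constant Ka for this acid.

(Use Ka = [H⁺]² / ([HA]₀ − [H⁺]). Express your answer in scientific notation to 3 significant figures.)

[H⁺] = 10^(−pH) = 10^(−2.48) = 3.311e-03 M. For HA ⇌ H⁺ + A⁻, Ka = [H⁺][A⁻]/[HA] = [H⁺]² / ([HA]₀ − [H⁺]) = (3.311e-03)² / (0.068 − 3.311e-03) = 1.70e-04.

K_a = 1.70e-04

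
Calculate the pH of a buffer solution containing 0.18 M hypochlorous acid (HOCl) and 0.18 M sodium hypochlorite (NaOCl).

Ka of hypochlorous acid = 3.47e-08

pKa = -log(3.47e-08) = 7.46. pH = pKa + log([A⁻]/[HA]) = 7.46 + log(0.18/0.18)

pH = 7.46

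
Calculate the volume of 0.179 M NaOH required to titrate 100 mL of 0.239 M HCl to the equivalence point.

At equivalence: moles acid = moles base. moles HCl = 0.239 × 100/1000 = 0.0239 mol. V_base = moles / 0.179 × 1000 = 133.5 mL.

V_{base} = 133.5 mL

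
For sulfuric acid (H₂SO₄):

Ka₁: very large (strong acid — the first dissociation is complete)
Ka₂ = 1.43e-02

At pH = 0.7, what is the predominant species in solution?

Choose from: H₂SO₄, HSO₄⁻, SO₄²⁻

The first dissociation is complete, so H₂SO₄ itself is never the predominant species in water; pKa₂ = -log(1.43e-02) = 1.84. For a polyprotic acid the predominant species crosses at each pKa: below pKa_n the protonated form dominates, above it the deprotonated form does. At pH = 0.7, the predominant species is HSO₄⁻.

HSO₄⁻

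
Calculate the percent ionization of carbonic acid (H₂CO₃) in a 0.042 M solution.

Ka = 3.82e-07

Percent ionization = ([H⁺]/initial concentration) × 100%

Using Ka equilibrium: x² + Ka×x - Ka×C = 0. Solving: [H⁺] = 1.2647e-04. Percent = (1.2647e-04/0.042) × 100

Percent ionization = 0.301%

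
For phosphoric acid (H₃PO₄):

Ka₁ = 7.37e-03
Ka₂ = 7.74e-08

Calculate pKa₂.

pKa₂ = -log(Ka₂) = -log(7.74e-08) = 7.11.

pK_{a2} = 7.11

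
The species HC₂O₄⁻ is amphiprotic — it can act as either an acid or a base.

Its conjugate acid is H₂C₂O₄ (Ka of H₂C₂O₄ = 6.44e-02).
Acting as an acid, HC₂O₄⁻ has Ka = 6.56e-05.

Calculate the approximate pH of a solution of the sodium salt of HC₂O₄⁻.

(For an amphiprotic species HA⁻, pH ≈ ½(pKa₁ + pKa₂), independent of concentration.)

pKa₁ = -log(6.44e-02) = 1.19; pKa₂ = -log(6.56e-05) = 4.18. For an amphiprotic species, pH ≈ ½(pKa₁ + pKa₂) = ½(1.19 + 4.18) = 2.69.

pH = 2.69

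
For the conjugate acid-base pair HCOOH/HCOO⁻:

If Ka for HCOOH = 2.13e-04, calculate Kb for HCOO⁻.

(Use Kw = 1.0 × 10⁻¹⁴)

For a conjugate pair Ka × Kb = Kw, so Kb = Kw/Ka = 1.0 × 10⁻¹⁴ / 2.13e-04 = 4.69e-11.

K_b = 4.69e-11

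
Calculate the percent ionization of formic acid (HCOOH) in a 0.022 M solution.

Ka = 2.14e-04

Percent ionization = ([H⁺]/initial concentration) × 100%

Using Ka equilibrium: x² + Ka×x - Ka×C = 0. Solving: [H⁺] = 2.0654e-03. Percent = (2.0654e-03/0.022) × 100

Percent ionization = 9.39%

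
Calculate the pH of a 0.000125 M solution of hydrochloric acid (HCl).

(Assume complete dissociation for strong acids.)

[H⁺] = 0.000125 M for strong acid. pH = -log[H⁺] = -log(0.000125)

pH = 3.90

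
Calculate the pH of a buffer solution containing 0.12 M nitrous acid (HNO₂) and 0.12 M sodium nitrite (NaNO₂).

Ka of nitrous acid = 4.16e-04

pKa = -log(4.16e-04) = 3.38. pH = pKa + log([A⁻]/[HA]) = 3.38 + log(0.12/0.12)

pH = 3.38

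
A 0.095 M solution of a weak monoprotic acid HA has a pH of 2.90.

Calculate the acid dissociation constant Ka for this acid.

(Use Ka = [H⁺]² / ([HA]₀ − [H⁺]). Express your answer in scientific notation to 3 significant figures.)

[H⁺] = 10^(−pH) = 10^(−2.90) = 1.259e-03 M. For HA ⇌ H⁺ + A⁻, Ka = [H⁺][A⁻]/[HA] = [H⁺]² / ([HA]₀ − [H⁺]) = (1.259e-03)² / (0.095 − 1.259e-03) = 1.69e-05.

K_a = 1.69e-05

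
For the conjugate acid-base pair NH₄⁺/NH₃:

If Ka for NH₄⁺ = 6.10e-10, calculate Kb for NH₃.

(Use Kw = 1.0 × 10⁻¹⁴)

For a conjugate pair Ka × Kb = Kw, so Kb = Kw/Ka = 1.0 × 10⁻¹⁴ / 6.10e-10 = 1.64e-05.

K_b = 1.64e-05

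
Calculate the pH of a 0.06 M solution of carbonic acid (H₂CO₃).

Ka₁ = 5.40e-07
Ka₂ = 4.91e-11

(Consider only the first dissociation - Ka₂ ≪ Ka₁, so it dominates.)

First dissociation dominates. From Ka₁ = [H⁺][HA⁻]/[H₂A], x² + Ka₁·x − Ka₁·C = 0 with C = 0.06 M and Ka₁ = 5.40e-07. Solving: [H⁺] = (−Ka₁ + √(Ka₁² + 4·Ka₁·C)) / 2 = 1.7973e-04 M. pH = -log(1.7973e-04) = 3.75.

pH = 3.75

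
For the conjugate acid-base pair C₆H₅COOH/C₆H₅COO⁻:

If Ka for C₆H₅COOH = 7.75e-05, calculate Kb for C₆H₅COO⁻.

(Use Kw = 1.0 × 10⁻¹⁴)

For a conjugate pair Ka × Kb = Kw, so Kb = Kw/Ka = 1.0 × 10⁻¹⁴ / 7.75e-05 = 1.29e-10.

K_b = 1.29e-10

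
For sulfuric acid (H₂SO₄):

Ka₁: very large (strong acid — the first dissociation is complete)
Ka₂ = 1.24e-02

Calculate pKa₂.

pKa₂ = -log(Ka₂) = -log(1.24e-02) = 1.91.

pK_{a2} = 1.91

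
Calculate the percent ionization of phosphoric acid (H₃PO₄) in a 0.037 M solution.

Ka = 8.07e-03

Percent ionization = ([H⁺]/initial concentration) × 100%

Using Ka equilibrium: x² + Ka×x - Ka×C = 0. Solving: [H⁺] = 1.3710e-02. Percent = (1.3710e-02/0.037) × 100

Percent ionization = 37.1%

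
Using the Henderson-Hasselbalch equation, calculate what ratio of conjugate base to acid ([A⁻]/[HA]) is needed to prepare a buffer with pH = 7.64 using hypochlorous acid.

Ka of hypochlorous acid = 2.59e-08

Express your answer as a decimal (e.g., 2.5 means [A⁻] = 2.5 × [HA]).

pKa = -log(2.59e-08) = 7.5867. pH = pKa + log([A⁻]/[HA]), so log([A⁻]/[HA]) = pH − pKa = 7.64 − 7.5867 = 0.0533. [A⁻]/[HA] = 10^(0.0533) = 1.13

[A⁻]/[HA] = 1.13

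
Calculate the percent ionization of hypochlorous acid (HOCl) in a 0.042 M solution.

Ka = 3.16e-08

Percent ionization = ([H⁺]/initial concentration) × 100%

Using Ka equilibrium: x² + Ka×x - Ka×C = 0. Solving: [H⁺] = 3.6415e-05. Percent = (3.6415e-05/0.042) × 100

Percent ionization = 0.0867%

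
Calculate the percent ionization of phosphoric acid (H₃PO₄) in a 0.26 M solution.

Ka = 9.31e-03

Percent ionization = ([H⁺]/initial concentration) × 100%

Using Ka equilibrium: x² + Ka×x - Ka×C = 0. Solving: [H⁺] = 4.4764e-02. Percent = (4.4764e-02/0.26) × 100

Percent ionization = 17.2%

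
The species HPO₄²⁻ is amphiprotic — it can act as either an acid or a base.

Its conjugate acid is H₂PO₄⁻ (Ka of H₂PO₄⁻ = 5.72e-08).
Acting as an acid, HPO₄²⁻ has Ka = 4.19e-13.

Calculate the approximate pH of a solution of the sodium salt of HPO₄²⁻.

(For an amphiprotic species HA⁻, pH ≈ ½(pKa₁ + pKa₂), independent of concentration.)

pKa₁ = -log(5.72e-08) = 7.24; pKa₂ = -log(4.19e-13) = 12.38. For an amphiprotic species, pH ≈ ½(pKa₁ + pKa₂) = ½(7.24 + 12.38) = 9.81.

pH = 9.81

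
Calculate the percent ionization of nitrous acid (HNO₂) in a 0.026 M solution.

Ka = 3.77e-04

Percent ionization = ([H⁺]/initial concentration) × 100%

Using Ka equilibrium: x² + Ka×x - Ka×C = 0. Solving: [H⁺] = 2.9480e-03. Percent = (2.9480e-03/0.026) × 100

Percent ionization = 11.3%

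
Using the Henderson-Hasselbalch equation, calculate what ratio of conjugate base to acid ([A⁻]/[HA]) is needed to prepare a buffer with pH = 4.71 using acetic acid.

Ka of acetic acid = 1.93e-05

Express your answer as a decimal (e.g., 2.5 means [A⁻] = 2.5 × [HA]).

pKa = -log(1.93e-05) = 4.7144. pH = pKa + log([A⁻]/[HA]), so log([A⁻]/[HA]) = pH − pKa = 4.71 − 4.7144 = -0.0044. [A⁻]/[HA] = 10^(-0.0044) = 0.990

[A⁻]/[HA] = 0.990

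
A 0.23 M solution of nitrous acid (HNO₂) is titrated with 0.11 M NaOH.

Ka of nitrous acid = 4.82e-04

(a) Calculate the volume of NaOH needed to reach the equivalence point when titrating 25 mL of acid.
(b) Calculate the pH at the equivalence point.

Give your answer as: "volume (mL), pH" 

moles acid = 0.23 × 25/1000 = 0.00575 mol; V_base = moles/0.11 × 1000 = 52.3 mL. At equivalence only the conjugate base is present: [A⁻] = 0.00575/0.077 = 7.4412e-02 M. Kb = Kw/Ka = 2.07e-11; [OH⁻] = √(Kb × [A⁻]) = 1.2425e-06; pOH = 5.91; pH = 14 - pOH = 8.09.

V = 52.3 mL, pH = 8.09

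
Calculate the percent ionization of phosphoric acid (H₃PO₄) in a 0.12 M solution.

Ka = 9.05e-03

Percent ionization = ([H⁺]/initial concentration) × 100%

Using Ka equilibrium: x² + Ka×x - Ka×C = 0. Solving: [H⁺] = 2.8739e-02. Percent = (2.8739e-02/0.12) × 100

Percent ionization = 23.9%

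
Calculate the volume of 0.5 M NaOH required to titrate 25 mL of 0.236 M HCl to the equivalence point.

At equivalence: moles acid = moles base. moles HCl = 0.236 × 25/1000 = 0.0059 mol. V_base = moles / 0.5 × 1000 = 11.8 mL.

V_{base} = 11.8 mL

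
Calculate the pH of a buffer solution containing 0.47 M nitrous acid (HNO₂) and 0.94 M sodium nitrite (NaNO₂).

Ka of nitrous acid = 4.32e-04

pKa = -log(4.32e-04) = 3.36. pH = pKa + log([A⁻]/[HA]) = 3.36 + log(0.94/0.47)

pH = 3.67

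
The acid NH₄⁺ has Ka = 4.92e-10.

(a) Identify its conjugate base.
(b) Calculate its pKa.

(a) The conjugate base is formed by removing one H⁺ from NH₄⁺, giving NH₃. (b) pKa = -log(Ka) = -log(4.92e-10) = 9.31.

Conjugate base: NH₃; pK_a = 9.31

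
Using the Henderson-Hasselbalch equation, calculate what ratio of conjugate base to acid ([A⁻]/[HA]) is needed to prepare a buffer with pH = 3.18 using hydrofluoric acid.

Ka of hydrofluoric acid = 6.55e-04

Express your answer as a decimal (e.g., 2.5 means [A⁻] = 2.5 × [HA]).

pKa = -log(6.55e-04) = 3.1838. pH = pKa + log([A⁻]/[HA]), so log([A⁻]/[HA]) = pH − pKa = 3.18 − 3.1838 = -0.0038. [A⁻]/[HA] = 10^(-0.0038) = 0.991

[A⁻]/[HA] = 0.991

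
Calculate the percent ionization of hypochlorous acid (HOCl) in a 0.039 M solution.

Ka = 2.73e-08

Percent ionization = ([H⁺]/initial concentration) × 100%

Using Ka equilibrium: x² + Ka×x - Ka×C = 0. Solving: [H⁺] = 3.2616e-05. Percent = (3.2616e-05/0.039) × 100

Percent ionization = 0.0836%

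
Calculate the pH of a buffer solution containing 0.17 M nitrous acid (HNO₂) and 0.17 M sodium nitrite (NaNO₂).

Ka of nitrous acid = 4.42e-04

pKa = -log(4.42e-04) = 3.35. pH = pKa + log([A⁻]/[HA]) = 3.35 + log(0.17/0.17)

pH = 3.35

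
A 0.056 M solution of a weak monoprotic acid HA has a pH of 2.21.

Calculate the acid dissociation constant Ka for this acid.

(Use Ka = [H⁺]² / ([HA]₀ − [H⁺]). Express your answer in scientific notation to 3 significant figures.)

[H⁺] = 10^(−pH) = 10^(−2.21) = 6.166e-03 M. For HA ⇌ H⁺ + A⁻, Ka = [H⁺][A⁻]/[HA] = [H⁺]² / ([HA]₀ − [H⁺]) = (6.166e-03)² / (0.056 − 6.166e-03) = 7.63e-04.

K_a = 7.63e-04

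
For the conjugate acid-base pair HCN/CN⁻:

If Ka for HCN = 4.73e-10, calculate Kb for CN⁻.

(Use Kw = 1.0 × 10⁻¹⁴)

For a conjugate pair Ka × Kb = Kw, so Kb = Kw/Ka = 1.0 × 10⁻¹⁴ / 4.73e-10 = 2.11e-05.

K_b = 2.11e-05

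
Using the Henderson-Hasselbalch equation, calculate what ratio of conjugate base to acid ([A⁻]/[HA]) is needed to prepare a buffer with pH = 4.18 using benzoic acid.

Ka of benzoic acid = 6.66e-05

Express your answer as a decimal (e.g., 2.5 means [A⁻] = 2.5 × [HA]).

pKa = -log(6.66e-05) = 4.1765. pH = pKa + log([A⁻]/[HA]), so log([A⁻]/[HA]) = pH − pKa = 4.18 − 4.1765 = 0.0035. [A⁻]/[HA] = 10^(0.0035) = 1.01

[A⁻]/[HA] = 1.01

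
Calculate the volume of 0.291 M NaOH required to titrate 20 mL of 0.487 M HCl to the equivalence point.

At equivalence: moles acid = moles base. moles HCl = 0.487 × 20/1000 = 0.00974 mol. V_base = moles / 0.291 × 1000 = 33.5 mL.

V_{base} = 33.5 mL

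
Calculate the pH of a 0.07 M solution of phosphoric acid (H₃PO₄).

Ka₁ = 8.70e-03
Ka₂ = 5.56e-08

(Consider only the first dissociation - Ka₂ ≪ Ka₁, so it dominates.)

First dissociation dominates. From Ka₁ = [H⁺][HA⁻]/[H₂A], x² + Ka₁·x − Ka₁·C = 0 with C = 0.07 M and Ka₁ = 8.70e-03. Solving: [H⁺] = (−Ka₁ + √(Ka₁² + 4·Ka₁·C)) / 2 = 2.0708e-02 M. pH = -log(2.0708e-02) = 1.68.

pH = 1.68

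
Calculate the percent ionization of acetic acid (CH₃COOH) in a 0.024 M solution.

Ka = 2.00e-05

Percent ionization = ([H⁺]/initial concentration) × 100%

Using Ka equilibrium: x² + Ka×x - Ka×C = 0. Solving: [H⁺] = 6.8289e-04. Percent = (6.8289e-04/0.024) × 100

Percent ionization = 2.85%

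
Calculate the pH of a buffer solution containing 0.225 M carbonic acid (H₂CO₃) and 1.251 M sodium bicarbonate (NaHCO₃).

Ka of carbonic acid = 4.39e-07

pKa = -log(4.39e-07) = 6.36. pH = pKa + log([A⁻]/[HA]) = 6.36 + log(1.251/0.225)

pH = 7.10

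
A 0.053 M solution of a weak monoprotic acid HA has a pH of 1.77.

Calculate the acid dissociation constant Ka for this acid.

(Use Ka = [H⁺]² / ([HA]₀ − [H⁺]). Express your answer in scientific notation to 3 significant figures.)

[H⁺] = 10^(−pH) = 10^(−1.77) = 1.698e-02 M. For HA ⇌ H⁺ + A⁻, Ka = [H⁺][A⁻]/[HA] = [H⁺]² / ([HA]₀ − [H⁺]) = (1.698e-02)² / (0.053 − 1.698e-02) = 8.01e-03.

K_a = 8.01e-03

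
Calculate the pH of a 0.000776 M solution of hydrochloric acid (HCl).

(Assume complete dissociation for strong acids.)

[H⁺] = 0.000776 M for strong acid. pH = -log[H⁺] = -log(0.000776)

pH = 3.11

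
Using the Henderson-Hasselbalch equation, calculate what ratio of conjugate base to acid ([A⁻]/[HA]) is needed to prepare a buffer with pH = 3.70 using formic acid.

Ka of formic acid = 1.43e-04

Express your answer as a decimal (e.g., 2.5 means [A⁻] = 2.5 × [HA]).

pKa = -log(1.43e-04) = 3.8447. pH = pKa + log([A⁻]/[HA]), so log([A⁻]/[HA]) = pH − pKa = 3.70 − 3.8447 = -0.1447. [A⁻]/[HA] = 10^(-0.1447) = 0.717

[A⁻]/[HA] = 0.717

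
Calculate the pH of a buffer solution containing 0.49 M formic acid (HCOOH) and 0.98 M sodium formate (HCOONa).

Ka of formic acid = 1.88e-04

pKa = -log(1.88e-04) = 3.73. pH = pKa + log([A⁻]/[HA]) = 3.73 + log(0.98/0.49)

pH = 4.03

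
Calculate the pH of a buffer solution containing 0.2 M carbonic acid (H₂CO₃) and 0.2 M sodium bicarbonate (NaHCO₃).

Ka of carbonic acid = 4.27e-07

pKa = -log(4.27e-07) = 6.37. pH = pKa + log([A⁻]/[HA]) = 6.37 + log(0.2/0.2)

pH = 6.37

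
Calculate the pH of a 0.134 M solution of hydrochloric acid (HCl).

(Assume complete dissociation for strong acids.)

[H⁺] = 0.134 M for strong acid. pH = -log[H⁺] = -log(0.134)

pH = 0.87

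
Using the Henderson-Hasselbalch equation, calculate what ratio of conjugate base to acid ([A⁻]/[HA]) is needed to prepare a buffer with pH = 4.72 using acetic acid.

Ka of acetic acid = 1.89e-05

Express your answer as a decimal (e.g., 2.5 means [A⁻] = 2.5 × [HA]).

pKa = -log(1.89e-05) = 4.7235. pH = pKa + log([A⁻]/[HA]), so log([A⁻]/[HA]) = pH − pKa = 4.72 − 4.7235 = -0.0035. [A⁻]/[HA] = 10^(-0.0035) = 0.992

[A⁻]/[HA] = 0.992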